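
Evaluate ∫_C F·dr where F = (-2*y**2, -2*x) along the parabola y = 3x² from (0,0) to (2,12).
-736/5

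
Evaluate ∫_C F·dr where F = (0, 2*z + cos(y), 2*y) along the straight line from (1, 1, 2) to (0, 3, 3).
-sin(1) + sin(3) + 14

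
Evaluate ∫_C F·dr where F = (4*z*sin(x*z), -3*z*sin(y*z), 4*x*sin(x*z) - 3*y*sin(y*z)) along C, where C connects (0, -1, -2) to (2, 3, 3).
-4*cos(6) + 3*cos(9) - 3*cos(2) + 4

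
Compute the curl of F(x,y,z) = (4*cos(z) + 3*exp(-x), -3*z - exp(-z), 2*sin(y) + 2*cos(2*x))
(2*cos(y) + 3 - exp(-z), 4*sin(2*x) - 4*sin(z), 0)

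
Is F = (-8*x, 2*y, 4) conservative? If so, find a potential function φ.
Yes, F is conservative. φ = -4*x**2 + y**2 + 4*z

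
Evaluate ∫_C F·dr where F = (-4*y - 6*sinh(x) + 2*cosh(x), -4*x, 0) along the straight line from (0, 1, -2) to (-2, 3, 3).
-6*cosh(2) - 2*sinh(2) + 30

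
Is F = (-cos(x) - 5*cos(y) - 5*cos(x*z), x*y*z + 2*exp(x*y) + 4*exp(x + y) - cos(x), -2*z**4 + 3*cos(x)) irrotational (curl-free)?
No, ∇×F = (-x*y, 5*x*sin(x*z) + 3*sin(x), y*z + 2*y*exp(x*y) + 4*exp(x + y) + sin(x) - 5*sin(y))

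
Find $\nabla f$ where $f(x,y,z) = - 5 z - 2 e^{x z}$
(-2*z*exp(x*z), 0, -2*x*exp(x*z) - 5)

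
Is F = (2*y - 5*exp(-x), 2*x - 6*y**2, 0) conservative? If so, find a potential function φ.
Yes, F is conservative. φ = 2*x*y - 2*y**3 + 5*exp(-x)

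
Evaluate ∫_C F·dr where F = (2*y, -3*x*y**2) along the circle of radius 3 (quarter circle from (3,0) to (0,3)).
-315*pi/16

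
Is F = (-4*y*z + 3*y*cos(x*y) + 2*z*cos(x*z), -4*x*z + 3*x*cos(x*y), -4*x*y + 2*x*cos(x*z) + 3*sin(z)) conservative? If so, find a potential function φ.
Yes, F is conservative. φ = -4*x*y*z + 3*sin(x*y) + 2*sin(x*z) - 3*cos(z)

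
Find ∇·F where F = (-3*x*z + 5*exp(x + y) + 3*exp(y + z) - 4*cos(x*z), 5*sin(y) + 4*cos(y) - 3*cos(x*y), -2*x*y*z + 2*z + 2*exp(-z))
-2*x*y + 3*x*sin(x*y) + 4*z*sin(x*z) - 3*z + 5*exp(x + y) - 4*sin(y) + 5*cos(y) + 2 - 2*exp(-z)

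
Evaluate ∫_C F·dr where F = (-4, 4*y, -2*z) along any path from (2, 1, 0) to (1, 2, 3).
1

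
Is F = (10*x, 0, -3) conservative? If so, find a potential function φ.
Yes, F is conservative. φ = 5*x**2 - 3*z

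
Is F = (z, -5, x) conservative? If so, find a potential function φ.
Yes, F is conservative. φ = x*z - 5*y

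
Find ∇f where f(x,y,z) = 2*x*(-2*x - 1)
(-8*x - 2, 0, 0)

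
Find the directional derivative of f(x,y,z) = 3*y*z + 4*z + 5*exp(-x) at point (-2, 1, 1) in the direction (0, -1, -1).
-5*sqrt(2)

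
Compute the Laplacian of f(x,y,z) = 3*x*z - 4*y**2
-8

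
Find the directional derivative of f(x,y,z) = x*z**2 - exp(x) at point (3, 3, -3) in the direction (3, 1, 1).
3*sqrt(11)*(3 - exp(3))/11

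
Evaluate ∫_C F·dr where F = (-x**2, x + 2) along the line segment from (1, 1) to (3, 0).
-38/3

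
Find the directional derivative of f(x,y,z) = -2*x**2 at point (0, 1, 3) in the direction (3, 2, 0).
0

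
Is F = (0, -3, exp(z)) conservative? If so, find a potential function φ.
Yes, F is conservative. φ = -3*y + exp(z)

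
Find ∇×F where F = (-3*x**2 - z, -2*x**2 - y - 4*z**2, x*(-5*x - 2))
(8*z, 10*x + 1, -4*x)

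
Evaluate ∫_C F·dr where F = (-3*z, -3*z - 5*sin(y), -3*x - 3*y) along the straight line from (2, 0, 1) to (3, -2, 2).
-5 + 5*cos(2)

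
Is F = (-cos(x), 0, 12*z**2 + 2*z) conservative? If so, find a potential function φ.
Yes, F is conservative. φ = 4*z**3 + z**2 - sin(x)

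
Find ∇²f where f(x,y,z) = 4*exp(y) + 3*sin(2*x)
4*exp(y) - 12*sin(2*x)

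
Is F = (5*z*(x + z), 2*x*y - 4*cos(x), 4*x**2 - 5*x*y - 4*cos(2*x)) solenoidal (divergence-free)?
No, ∇·F = 2*x + 5*z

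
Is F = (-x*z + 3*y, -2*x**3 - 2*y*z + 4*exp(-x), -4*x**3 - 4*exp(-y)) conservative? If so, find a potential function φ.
No, ∇×F = (2*y + 4*exp(-y), x*(12*x - 1), -6*x**2 - 3 - 4*exp(-x)) ≠ 0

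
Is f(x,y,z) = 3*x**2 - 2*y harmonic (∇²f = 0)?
No, ∇²f = 6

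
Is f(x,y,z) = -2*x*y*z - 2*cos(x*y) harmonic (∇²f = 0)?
No, ∇²f = 2*(x**2 + y**2)*cos(x*y)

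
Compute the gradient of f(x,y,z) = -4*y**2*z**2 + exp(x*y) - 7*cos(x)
(y*exp(x*y) + 7*sin(x), x*exp(x*y) - 8*y*z**2, -8*y**2*z)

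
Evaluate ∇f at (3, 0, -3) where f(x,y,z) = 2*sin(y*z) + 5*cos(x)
(-5*sin(3), -6, 0)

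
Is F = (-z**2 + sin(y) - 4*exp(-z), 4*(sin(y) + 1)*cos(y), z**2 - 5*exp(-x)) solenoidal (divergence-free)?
No, ∇·F = 2*z - 4*sin(y) + 4*cos(2*y)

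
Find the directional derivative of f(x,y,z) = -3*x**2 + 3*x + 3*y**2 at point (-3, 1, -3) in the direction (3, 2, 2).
75*sqrt(17)/17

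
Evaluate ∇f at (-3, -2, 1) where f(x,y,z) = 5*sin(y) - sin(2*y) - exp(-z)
(0, 5*cos(2) - 2*cos(4), exp(-1))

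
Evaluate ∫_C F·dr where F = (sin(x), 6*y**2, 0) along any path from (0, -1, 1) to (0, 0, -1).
2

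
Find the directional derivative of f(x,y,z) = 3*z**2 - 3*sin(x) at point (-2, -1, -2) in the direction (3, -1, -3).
9*sqrt(19)*(4 - cos(2))/19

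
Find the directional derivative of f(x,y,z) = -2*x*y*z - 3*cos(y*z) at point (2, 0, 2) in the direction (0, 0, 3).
0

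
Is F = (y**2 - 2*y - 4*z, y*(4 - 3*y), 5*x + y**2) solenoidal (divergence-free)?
No, ∇·F = 4 - 6*y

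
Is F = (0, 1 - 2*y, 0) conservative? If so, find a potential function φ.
Yes, F is conservative. φ = y*(1 - y)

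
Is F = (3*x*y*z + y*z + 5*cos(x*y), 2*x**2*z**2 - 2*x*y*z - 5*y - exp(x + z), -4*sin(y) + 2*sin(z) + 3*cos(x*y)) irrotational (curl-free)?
No, ∇×F = (-4*x**2*z + 2*x*y - 3*x*sin(x*y) + exp(x + z) - 4*cos(y), y*(3*x + 3*sin(x*y) + 1), 4*x*z**2 - 3*x*z + 5*x*sin(x*y) - 2*y*z - z - exp(x + z))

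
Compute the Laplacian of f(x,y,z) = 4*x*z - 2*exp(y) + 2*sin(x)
-2*exp(y) - 2*sin(x)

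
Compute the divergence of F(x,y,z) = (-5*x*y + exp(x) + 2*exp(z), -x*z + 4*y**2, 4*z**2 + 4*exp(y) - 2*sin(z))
3*y + 8*z + exp(x) - 2*cos(z)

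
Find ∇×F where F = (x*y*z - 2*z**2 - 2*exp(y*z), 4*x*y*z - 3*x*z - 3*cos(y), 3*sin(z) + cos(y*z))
(-4*x*y + 3*x - z*sin(y*z), x*y - 2*y*exp(y*z) - 4*z, z*(-x + 4*y + 2*exp(y*z) - 3))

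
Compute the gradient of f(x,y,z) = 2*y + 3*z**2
(0, 2, 6*z)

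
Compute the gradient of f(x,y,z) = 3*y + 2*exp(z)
(0, 3, 2*exp(z))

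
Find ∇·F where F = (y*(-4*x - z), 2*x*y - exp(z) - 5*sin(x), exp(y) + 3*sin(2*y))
2*x - 4*y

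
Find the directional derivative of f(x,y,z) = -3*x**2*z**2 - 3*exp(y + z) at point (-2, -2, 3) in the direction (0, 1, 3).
6*sqrt(10)*(-18 - E)/5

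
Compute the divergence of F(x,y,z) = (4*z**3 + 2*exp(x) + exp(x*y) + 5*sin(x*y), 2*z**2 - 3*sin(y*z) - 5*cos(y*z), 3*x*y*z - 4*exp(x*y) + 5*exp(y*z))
3*x*y + y*exp(x*y) + 5*y*exp(y*z) + 5*y*cos(x*y) + 5*z*sin(y*z) - 3*z*cos(y*z) + 2*exp(x)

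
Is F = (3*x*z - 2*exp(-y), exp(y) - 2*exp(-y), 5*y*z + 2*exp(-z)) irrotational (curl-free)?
No, ∇×F = (5*z, 3*x, -2*exp(-y))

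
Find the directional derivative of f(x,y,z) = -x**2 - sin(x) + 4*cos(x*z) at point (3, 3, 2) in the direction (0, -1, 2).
-24*sqrt(5)*sin(6)/5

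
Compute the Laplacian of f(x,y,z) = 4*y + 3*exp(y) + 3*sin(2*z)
3*exp(y) - 12*sin(2*z)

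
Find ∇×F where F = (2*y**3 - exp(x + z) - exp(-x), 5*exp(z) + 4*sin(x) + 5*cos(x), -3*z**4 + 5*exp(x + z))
(-5*exp(z), -6*exp(x + z), -6*y**2 - 5*sin(x) + 4*cos(x))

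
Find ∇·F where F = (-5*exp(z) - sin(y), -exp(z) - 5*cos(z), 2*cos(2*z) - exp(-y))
-4*sin(2*z)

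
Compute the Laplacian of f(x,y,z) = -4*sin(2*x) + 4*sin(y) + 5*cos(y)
16*sin(2*x) - 4*sin(y) - 5*cos(y)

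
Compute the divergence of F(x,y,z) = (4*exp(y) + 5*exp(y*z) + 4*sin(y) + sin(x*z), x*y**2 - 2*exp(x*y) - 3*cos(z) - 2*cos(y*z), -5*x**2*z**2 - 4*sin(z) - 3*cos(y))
-10*x**2*z + 2*x*y - 2*x*exp(x*y) + 2*z*sin(y*z) + z*cos(x*z) - 4*cos(z)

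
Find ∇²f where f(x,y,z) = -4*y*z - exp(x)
-exp(x)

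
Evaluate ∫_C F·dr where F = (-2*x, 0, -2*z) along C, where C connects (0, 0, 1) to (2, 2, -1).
-4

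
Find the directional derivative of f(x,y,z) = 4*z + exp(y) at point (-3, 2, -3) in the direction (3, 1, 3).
sqrt(19)*(exp(2) + 12)/19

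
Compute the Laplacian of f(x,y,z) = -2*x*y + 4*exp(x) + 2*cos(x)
4*exp(x) - 2*cos(x)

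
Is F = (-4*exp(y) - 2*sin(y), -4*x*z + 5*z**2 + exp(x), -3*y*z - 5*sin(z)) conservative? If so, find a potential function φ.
No, ∇×F = (4*x - 13*z, 0, -4*z + exp(x) + 4*exp(y) + 2*cos(y)) ≠ 0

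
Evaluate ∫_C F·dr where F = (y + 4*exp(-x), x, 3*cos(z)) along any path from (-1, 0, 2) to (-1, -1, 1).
-3*sin(2) + 1 + 3*sin(1)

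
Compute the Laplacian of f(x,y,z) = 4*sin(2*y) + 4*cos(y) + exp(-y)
-32*sin(y)*cos(y) - 4*cos(y) + exp(-y)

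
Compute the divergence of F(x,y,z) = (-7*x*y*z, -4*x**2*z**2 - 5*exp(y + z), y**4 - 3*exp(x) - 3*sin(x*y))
-7*y*z - 5*exp(y + z)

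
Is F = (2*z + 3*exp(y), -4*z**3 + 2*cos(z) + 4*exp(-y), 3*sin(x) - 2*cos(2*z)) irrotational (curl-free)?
No, ∇×F = (12*z**2 + 2*sin(z), 2 - 3*cos(x), -3*exp(y))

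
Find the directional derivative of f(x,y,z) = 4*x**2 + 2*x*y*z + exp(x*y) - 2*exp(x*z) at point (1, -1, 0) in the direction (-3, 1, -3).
4*sqrt(19)*(1 - 3*E)*exp(-1)/19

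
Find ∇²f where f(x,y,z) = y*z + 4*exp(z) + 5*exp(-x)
4*exp(z) + 5*exp(-x)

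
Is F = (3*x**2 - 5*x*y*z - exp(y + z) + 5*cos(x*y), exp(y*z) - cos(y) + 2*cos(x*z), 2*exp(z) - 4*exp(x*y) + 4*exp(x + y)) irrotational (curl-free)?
No, ∇×F = (-4*x*exp(x*y) + 2*x*sin(x*z) - y*exp(y*z) + 4*exp(x + y), -5*x*y + 4*y*exp(x*y) - 4*exp(x + y) - exp(y + z), 5*x*z + 5*x*sin(x*y) - 2*z*sin(x*z) + exp(y + z))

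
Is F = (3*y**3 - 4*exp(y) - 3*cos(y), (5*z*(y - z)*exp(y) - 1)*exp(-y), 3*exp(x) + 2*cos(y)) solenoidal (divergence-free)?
No, ∇·F = 5*z + exp(-y)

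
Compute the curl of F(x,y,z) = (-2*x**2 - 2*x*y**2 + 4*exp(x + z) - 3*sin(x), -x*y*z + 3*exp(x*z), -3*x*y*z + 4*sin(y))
(x*y - 3*x*z - 3*x*exp(x*z) + 4*cos(y), 3*y*z + 4*exp(x + z), 4*x*y - y*z + 3*z*exp(x*z))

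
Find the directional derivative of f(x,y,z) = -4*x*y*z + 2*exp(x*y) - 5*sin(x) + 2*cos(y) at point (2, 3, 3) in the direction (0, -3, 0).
-4*exp(6) + 2*sin(3) + 24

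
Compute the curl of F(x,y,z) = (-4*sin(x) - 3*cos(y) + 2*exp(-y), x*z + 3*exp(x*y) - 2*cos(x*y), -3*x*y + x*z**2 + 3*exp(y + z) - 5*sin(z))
(-4*x + 3*exp(y + z), 3*y - z**2, 3*y*exp(x*y) + 2*y*sin(x*y) + z - 3*sin(y) + 2*exp(-y))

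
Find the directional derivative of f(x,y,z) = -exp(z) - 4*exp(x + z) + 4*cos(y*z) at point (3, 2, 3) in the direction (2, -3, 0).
4*sqrt(13)*(-2*exp(6) + 9*sin(6))/13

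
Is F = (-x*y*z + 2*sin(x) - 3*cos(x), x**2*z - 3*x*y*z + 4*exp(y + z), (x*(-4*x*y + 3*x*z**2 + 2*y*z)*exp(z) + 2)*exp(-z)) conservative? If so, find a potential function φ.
No, ∇×F = (-x**2 + 3*x*y - 2*x*(2*x - z) - 4*exp(y + z), 7*x*y - 6*x*z**2 - 2*y*z, 3*z*(x - y)) ≠ 0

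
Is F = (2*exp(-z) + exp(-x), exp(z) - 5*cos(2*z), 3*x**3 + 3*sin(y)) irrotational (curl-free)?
No, ∇×F = (-exp(z) - 10*sin(2*z) + 3*cos(y), -9*x**2 - 2*exp(-z), 0)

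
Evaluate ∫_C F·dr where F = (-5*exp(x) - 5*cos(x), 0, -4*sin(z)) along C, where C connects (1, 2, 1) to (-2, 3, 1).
5*(-1 + (sin(1) + sin(2) + E)*exp(2))*exp(-2)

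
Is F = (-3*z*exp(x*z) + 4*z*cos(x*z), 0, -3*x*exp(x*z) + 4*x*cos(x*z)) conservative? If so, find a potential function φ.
Yes, F is conservative. φ = -3*exp(x*z) + 4*sin(x*z)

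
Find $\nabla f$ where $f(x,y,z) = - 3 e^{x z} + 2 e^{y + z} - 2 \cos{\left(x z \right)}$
(z*(-3*exp(x*z) + 2*sin(x*z)), 2*exp(y + z), -3*x*exp(x*z) + 2*x*sin(x*z) + 2*exp(y + z))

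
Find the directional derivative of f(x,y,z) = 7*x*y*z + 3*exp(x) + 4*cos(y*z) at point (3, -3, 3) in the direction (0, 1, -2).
9*sqrt(5)*(4*sin(9) + 21)/5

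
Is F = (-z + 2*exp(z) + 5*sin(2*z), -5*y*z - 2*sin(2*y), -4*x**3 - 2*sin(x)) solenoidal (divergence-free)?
No, ∇·F = -5*z - 4*cos(2*y)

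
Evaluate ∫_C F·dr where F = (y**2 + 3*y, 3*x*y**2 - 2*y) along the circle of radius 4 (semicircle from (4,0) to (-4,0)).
-256/3 + 72*pi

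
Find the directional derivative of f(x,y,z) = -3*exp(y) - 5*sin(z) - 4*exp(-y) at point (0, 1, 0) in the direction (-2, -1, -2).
-4*exp(-1)/3 + E + 10/3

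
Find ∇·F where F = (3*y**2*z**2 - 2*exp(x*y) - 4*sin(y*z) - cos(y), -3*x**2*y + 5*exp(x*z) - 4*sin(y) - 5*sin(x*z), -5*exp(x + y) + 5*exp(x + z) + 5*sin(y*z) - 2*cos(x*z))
-3*x**2 + 2*x*sin(x*z) - 2*y*exp(x*y) + 5*y*cos(y*z) + 5*exp(x + z) - 4*cos(y)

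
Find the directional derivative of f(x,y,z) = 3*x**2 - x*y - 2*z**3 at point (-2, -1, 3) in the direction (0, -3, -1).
24*sqrt(10)/5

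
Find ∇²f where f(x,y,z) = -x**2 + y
-2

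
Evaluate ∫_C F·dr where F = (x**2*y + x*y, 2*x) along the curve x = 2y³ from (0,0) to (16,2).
94256/35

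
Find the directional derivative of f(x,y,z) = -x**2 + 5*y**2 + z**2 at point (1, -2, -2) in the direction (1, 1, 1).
-26*sqrt(3)/3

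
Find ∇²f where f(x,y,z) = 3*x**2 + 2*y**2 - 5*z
10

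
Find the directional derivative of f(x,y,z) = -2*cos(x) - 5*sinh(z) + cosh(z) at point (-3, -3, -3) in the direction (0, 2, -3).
3*sqrt(13)*(sinh(3) + 5*cosh(3))/13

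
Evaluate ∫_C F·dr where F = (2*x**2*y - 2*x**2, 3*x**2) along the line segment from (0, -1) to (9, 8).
6075/2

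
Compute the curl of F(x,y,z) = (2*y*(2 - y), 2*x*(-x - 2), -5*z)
(0, 0, -4*x + 4*y - 8)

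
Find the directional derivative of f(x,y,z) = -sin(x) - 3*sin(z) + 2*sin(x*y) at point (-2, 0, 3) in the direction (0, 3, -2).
6*sqrt(13)*(-2 + cos(3))/13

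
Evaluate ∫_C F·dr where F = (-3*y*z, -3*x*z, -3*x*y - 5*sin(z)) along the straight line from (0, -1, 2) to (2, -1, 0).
5 - 5*cos(2)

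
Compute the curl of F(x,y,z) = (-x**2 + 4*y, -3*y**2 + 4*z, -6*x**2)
(-4, 12*x, -4)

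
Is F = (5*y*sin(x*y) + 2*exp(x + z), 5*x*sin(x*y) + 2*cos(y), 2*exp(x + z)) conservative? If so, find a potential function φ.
Yes, F is conservative. φ = 2*exp(x + z) + 2*sin(y) - 5*cos(x*y)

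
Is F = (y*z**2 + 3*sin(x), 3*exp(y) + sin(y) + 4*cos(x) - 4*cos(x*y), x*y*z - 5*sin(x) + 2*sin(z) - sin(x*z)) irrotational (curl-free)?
No, ∇×F = (x*z, y*z + z*cos(x*z) + 5*cos(x), 4*y*sin(x*y) - z**2 - 4*sin(x))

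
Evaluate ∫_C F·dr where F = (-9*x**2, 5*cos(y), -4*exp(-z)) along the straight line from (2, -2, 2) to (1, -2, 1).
-4*exp(-2) + 4*exp(-1) + 21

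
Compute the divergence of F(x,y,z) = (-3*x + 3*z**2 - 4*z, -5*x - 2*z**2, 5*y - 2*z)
-5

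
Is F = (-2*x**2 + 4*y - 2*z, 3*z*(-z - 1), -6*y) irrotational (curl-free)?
No, ∇×F = (6*z - 3, -2, -4)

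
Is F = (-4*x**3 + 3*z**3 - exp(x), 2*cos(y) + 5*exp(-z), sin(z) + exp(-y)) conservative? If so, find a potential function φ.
No, ∇×F = (5*exp(-z) - exp(-y), 9*z**2, 0) ≠ 0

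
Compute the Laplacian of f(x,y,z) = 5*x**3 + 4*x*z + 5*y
30*x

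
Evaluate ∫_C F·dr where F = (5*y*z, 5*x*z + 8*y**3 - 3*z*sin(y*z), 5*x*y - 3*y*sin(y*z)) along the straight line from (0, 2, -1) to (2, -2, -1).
20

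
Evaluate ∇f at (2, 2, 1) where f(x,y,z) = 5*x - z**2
(5, 0, -2)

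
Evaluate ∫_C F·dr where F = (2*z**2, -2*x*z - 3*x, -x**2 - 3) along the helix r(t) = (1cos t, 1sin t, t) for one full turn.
2*pi*(-5 + 3*pi)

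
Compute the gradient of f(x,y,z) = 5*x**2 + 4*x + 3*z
(10*x + 4, 0, 3)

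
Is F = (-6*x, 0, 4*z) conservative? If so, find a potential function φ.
Yes, F is conservative. φ = -3*x**2 + 2*z**2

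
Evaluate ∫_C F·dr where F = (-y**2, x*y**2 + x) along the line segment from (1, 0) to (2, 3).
69/4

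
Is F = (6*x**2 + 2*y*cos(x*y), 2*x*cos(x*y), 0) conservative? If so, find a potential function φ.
Yes, F is conservative. φ = 2*x**3 + 2*sin(x*y)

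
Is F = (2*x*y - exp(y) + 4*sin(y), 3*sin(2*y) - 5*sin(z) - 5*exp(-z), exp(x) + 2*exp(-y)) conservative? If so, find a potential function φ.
No, ∇×F = (5*cos(z) - 5*exp(-z) - 2*exp(-y), -exp(x), -2*x + exp(y) - 4*cos(y)) ≠ 0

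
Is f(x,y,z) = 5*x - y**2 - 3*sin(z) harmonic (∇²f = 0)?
No, ∇²f = 3*sin(z) - 2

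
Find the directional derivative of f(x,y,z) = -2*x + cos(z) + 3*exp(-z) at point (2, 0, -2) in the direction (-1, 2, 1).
sqrt(6)*(-3*exp(2) + sin(2) + 2)/6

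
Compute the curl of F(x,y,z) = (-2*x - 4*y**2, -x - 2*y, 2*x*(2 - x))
(0, 4*x - 4, 8*y - 1)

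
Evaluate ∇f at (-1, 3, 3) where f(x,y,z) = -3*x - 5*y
(-3, -5, 0)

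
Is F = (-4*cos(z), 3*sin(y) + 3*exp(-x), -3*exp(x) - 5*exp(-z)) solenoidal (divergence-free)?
No, ∇·F = 3*cos(y) + 5*exp(-z)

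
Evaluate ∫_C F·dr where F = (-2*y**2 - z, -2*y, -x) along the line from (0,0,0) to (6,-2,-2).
-8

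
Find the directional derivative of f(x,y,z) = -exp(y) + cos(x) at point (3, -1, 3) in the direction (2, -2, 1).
-2*sin(3)/3 + 2*exp(-1)/3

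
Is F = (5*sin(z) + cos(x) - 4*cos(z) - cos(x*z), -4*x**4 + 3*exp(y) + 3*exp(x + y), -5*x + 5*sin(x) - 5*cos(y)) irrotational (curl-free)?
No, ∇×F = (5*sin(y), x*sin(x*z) + 4*sin(z) - 5*cos(x) + 5*cos(z) + 5, -16*x**3 + 3*exp(x + y))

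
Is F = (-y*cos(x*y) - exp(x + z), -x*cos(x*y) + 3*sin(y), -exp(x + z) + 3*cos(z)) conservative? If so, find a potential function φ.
Yes, F is conservative. φ = -exp(x + z) + 3*sin(z) - sin(x*y) - 3*cos(y)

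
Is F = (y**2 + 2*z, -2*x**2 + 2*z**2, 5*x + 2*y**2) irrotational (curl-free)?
No, ∇×F = (4*y - 4*z, -3, -4*x - 2*y)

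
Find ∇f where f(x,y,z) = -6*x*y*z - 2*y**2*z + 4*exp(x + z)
(-6*y*z + 4*exp(x + z), 2*z*(-3*x - 2*y), -6*x*y - 2*y**2 + 4*exp(x + z))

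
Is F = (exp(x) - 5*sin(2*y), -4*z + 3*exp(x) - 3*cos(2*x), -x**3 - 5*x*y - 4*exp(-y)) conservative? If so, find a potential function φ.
No, ∇×F = (-5*x + 4 + 4*exp(-y), 3*x**2 + 5*y, 3*exp(x) + 6*sin(2*x) + 10*cos(2*y)) ≠ 0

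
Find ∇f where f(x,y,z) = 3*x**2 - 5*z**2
(6*x, 0, -10*z)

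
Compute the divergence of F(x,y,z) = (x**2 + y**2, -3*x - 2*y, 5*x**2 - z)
2*x - 3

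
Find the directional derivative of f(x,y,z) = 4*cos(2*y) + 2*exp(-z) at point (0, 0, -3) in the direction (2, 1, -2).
4*exp(3)/3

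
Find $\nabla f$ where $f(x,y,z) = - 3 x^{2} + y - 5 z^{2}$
(-6*x, 1, -10*z)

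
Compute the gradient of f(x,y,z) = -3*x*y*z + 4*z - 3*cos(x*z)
(3*z*(-y + sin(x*z)), -3*x*z, -3*x*y + 3*x*sin(x*z) + 4)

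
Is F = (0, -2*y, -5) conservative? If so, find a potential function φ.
Yes, F is conservative. φ = -y**2 - 5*z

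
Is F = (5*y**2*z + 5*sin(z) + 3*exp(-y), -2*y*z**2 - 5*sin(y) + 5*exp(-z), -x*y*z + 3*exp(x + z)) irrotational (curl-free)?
No, ∇×F = (-x*z + 4*y*z + 5*exp(-z), 5*y**2 + y*z - 3*exp(x + z) + 5*cos(z), -10*y*z + 3*exp(-y))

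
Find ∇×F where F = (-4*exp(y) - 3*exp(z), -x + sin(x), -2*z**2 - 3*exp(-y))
(3*exp(-y), -3*exp(z), 4*exp(y) + cos(x) - 1)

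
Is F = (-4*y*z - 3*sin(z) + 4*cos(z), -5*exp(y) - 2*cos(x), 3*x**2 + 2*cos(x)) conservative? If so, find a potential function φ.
No, ∇×F = (0, -6*x - 4*y + 2*sin(x) - 4*sin(z) - 3*cos(z), 4*z + 2*sin(x)) ≠ 0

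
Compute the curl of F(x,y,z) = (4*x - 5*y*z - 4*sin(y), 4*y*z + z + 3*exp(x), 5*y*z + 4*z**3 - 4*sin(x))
(-4*y + 5*z - 1, -5*y + 4*cos(x), 5*z + 3*exp(x) + 4*cos(y))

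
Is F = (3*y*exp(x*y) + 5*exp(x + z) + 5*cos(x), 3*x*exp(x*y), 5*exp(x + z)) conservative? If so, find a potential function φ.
Yes, F is conservative. φ = 3*exp(x*y) + 5*exp(x + z) + 5*sin(x)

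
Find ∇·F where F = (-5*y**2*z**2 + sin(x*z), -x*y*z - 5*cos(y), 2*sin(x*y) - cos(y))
-x*z + z*cos(x*z) + 5*sin(y)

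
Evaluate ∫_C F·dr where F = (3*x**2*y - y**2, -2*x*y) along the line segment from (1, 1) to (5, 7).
396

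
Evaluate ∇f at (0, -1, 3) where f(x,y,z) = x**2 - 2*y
(0, -2, 0)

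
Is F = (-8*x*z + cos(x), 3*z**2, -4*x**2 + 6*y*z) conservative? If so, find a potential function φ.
Yes, F is conservative. φ = -4*x**2*z + 3*y*z**2 + sin(x)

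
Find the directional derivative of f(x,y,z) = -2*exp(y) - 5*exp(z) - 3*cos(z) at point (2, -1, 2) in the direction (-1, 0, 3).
3*sqrt(10)*(-5*exp(2) + 3*sin(2))/10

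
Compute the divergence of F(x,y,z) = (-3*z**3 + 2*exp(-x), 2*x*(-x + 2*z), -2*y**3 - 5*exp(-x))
-2*exp(-x)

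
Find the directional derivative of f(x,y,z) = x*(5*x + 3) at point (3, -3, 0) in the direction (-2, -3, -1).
-33*sqrt(14)/7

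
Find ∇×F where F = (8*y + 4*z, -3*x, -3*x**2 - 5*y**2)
(-10*y, 6*x + 4, -11)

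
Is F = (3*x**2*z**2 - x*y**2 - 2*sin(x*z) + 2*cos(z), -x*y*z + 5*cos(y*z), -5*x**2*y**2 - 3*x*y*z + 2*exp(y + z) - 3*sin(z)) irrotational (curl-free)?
No, ∇×F = (-10*x**2*y + x*y - 3*x*z + 5*y*sin(y*z) + 2*exp(y + z), 6*x**2*z + 10*x*y**2 - 2*x*cos(x*z) + 3*y*z - 2*sin(z), y*(2*x - z))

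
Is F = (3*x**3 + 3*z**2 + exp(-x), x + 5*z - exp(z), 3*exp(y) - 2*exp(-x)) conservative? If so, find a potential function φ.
No, ∇×F = (3*exp(y) + exp(z) - 5, 6*z - 2*exp(-x), 1) ≠ 0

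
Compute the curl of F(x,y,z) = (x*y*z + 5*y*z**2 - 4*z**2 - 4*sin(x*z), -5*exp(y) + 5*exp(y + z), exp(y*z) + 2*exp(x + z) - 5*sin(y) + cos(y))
(z*exp(y*z) - 5*exp(y + z) - sin(y) - 5*cos(y), x*y - 4*x*cos(x*z) + 10*y*z - 8*z - 2*exp(x + z), z*(-x - 5*z))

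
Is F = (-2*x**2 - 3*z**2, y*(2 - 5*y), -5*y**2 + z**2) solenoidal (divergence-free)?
No, ∇·F = -4*x - 10*y + 2*z + 2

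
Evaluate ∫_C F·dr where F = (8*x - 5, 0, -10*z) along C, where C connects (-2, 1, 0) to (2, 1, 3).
-65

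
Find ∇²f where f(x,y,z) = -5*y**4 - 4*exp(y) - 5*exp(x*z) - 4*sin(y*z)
-5*x**2*exp(x*z) + 4*y**2*sin(y*z) - 60*y**2 - 5*z**2*exp(x*z) + 4*z**2*sin(y*z) - 4*exp(y)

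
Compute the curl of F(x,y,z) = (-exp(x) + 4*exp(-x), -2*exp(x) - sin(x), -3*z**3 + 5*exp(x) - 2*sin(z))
(0, -5*exp(x), -2*exp(x) - cos(x))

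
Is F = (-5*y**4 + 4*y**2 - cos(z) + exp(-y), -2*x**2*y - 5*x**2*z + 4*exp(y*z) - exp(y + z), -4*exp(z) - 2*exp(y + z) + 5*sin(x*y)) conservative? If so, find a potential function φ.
No, ∇×F = (5*x**2 + 5*x*cos(x*y) - 4*y*exp(y*z) - exp(y + z), -5*y*cos(x*y) + sin(z), -4*x*y - 10*x*z + 20*y**3 - 8*y + exp(-y)) ≠ 0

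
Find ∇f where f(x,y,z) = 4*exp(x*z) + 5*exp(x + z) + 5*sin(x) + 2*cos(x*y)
(-2*y*sin(x*y) + 4*z*exp(x*z) + 5*exp(x + z) + 5*cos(x), -2*x*sin(x*y), 4*x*exp(x*z) + 5*exp(x + z))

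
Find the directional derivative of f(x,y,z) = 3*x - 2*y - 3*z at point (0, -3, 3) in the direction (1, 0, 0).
3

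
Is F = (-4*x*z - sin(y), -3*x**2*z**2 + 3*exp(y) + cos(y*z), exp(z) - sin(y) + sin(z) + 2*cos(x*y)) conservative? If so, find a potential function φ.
No, ∇×F = (6*x**2*z - 2*x*sin(x*y) + y*sin(y*z) - cos(y), -4*x + 2*y*sin(x*y), -6*x*z**2 + cos(y)) ≠ 0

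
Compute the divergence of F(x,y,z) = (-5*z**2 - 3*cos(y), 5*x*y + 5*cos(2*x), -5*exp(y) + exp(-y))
5*x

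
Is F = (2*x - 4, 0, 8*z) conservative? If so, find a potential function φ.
Yes, F is conservative. φ = x**2 - 4*x + 4*z**2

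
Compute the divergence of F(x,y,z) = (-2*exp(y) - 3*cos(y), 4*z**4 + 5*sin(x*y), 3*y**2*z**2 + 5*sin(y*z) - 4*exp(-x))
5*x*cos(x*y) + 6*y**2*z + 5*y*cos(y*z)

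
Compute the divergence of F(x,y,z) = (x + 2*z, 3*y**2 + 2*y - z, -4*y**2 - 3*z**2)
6*y - 6*z + 3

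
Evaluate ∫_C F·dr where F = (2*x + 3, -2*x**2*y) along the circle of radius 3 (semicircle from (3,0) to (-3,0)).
-18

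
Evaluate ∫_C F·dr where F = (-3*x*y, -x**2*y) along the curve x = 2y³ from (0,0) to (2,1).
-79/14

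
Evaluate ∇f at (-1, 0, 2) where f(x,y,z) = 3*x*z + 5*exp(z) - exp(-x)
(E + 6, 0, -3 + 5*exp(2))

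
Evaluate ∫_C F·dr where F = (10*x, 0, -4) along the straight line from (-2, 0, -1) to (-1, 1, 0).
-19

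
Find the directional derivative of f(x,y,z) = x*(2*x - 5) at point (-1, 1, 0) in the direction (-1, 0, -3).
9*sqrt(10)/10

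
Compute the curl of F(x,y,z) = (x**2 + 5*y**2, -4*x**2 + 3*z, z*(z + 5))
(-3, 0, -8*x - 10*y)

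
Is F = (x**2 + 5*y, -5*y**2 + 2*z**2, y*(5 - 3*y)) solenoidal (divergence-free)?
No, ∇·F = 2*x - 10*y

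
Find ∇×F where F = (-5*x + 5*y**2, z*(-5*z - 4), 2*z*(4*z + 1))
(10*z + 4, 0, -10*y)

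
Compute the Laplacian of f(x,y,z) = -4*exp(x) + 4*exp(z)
-4*exp(x) + 4*exp(z)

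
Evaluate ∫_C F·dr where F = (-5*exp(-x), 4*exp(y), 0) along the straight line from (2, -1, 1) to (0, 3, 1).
-4*exp(-1) - 5*exp(-2) + 5 + 4*exp(3)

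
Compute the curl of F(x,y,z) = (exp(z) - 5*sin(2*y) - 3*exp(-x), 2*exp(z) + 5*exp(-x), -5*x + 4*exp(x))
(-2*exp(z), -4*exp(x) + exp(z) + 5, 10*cos(2*y) - 5*exp(-x))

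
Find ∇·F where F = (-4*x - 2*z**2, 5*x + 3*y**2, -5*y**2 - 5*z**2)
6*y - 10*z - 4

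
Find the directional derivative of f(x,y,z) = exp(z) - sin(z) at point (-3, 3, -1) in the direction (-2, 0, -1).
sqrt(5)*(-1 + E*cos(1))*exp(-1)/5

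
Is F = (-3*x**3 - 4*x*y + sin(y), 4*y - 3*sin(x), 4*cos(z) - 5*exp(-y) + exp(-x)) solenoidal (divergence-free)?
No, ∇·F = -9*x**2 - 4*y - 4*sin(z) + 4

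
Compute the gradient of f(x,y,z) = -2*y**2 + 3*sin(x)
(3*cos(x), -4*y, 0)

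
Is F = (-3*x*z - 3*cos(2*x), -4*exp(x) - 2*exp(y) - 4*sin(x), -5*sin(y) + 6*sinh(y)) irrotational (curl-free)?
No, ∇×F = (-5*cos(y) + 6*cosh(y), -3*x, -4*exp(x) - 4*cos(x))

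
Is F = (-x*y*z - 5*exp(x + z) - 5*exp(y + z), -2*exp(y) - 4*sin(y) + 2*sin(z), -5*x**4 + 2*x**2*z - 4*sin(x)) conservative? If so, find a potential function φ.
No, ∇×F = (-2*cos(z), 20*x**3 - x*y - 4*x*z - 5*exp(x + z) - 5*exp(y + z) + 4*cos(x), x*z + 5*exp(y + z)) ≠ 0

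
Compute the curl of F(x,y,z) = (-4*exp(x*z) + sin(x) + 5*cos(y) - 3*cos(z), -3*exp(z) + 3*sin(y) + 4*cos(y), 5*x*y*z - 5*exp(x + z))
(5*x*z + 3*exp(z), -4*x*exp(x*z) - 5*y*z + 5*exp(x + z) + 3*sin(z), 5*sin(y))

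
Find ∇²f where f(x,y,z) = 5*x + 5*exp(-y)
5*exp(-y)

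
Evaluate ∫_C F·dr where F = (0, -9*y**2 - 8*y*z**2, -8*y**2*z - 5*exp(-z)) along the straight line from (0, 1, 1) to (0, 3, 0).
-69 - 5*exp(-1)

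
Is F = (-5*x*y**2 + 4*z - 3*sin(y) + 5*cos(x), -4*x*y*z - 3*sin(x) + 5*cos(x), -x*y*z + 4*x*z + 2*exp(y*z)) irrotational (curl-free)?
No, ∇×F = (4*x*y - x*z + 2*z*exp(y*z), y*z - 4*z + 4, 10*x*y - 4*y*z - 5*sin(x) - 3*cos(x) + 3*cos(y))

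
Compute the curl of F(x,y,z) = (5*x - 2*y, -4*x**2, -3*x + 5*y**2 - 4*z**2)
(10*y, 3, 2 - 8*x)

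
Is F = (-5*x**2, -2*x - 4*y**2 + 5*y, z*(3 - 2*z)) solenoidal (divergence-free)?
No, ∇·F = -10*x - 8*y - 4*z + 8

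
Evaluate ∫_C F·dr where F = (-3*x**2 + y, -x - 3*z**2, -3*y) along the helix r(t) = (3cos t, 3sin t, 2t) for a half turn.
18 + 63*pi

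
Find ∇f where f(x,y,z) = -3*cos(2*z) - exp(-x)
(exp(-x), 0, 6*sin(2*z))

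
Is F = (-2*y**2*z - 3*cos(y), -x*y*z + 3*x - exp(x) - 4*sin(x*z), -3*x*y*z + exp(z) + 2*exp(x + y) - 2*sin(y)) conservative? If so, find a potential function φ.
No, ∇×F = (x*y - 3*x*z + 4*x*cos(x*z) + 2*exp(x + y) - 2*cos(y), -2*y**2 + 3*y*z - 2*exp(x + y), 3*y*z - 4*z*cos(x*z) - exp(x) - 3*sin(y) + 3) ≠ 0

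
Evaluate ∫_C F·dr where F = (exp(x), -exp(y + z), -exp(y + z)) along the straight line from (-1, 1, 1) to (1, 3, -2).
-(1 - exp(3))*exp(-1)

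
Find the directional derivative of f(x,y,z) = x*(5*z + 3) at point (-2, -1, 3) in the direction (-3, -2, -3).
-12*sqrt(22)/11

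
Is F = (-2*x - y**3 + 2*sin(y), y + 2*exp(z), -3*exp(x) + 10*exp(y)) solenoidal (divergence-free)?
No, ∇·F = -1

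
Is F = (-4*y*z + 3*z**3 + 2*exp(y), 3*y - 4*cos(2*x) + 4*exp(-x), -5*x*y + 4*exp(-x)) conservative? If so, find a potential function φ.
No, ∇×F = (-5*x, y + 9*z**2 + 4*exp(-x), 4*z - 2*exp(y) + 8*sin(2*x) - 4*exp(-x)) ≠ 0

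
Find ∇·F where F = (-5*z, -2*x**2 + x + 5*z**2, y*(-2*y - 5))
0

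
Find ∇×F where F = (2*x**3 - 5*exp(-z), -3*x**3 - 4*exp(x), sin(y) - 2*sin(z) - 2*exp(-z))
(cos(y), 5*exp(-z), -9*x**2 - 4*exp(x))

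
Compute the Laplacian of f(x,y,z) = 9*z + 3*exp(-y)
3*exp(-y)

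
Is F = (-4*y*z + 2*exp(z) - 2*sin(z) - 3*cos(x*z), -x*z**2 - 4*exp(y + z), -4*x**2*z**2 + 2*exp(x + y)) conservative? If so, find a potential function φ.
No, ∇×F = (2*x*z + 2*exp(x + y) + 4*exp(y + z), 8*x*z**2 + 3*x*sin(x*z) - 4*y + 2*exp(z) - 2*exp(x + y) - 2*cos(z), z*(4 - z)) ≠ 0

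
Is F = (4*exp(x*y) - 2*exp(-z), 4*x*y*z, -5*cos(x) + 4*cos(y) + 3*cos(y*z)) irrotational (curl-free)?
No, ∇×F = (-4*x*y - 3*z*sin(y*z) - 4*sin(y), -5*sin(x) + 2*exp(-z), -4*x*exp(x*y) + 4*y*z)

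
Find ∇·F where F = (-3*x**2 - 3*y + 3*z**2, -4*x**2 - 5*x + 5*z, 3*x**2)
-6*x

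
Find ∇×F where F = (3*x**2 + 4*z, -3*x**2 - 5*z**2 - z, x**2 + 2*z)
(10*z + 1, 4 - 2*x, -6*x)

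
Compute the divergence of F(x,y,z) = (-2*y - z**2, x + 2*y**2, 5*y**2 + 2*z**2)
4*y + 4*z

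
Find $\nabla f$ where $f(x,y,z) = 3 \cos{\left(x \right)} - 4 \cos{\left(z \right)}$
(-3*sin(x), 0, 4*sin(z))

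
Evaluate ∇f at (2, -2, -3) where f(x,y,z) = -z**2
(0, 0, 6)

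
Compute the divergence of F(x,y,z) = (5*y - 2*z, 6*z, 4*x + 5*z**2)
10*z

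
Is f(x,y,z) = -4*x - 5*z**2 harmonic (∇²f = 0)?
No, ∇²f = -10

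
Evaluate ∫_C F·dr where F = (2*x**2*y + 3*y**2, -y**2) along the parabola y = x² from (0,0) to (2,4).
32/3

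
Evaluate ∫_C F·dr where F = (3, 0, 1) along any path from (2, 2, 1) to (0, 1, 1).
-6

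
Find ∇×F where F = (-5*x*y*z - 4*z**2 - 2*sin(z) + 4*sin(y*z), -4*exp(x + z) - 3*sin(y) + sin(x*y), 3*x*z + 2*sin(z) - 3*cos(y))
(4*exp(x + z) + 3*sin(y), -5*x*y + 4*y*cos(y*z) - 11*z - 2*cos(z), 5*x*z + y*cos(x*y) - 4*z*cos(y*z) - 4*exp(x + z))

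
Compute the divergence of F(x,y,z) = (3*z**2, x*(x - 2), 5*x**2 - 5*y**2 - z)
-1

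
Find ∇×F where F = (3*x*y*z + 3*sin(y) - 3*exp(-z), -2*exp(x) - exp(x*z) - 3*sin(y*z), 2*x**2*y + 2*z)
(2*x**2 + x*exp(x*z) + 3*y*cos(y*z), -x*y + 3*exp(-z), -3*x*z - z*exp(x*z) - 2*exp(x) - 3*cos(y))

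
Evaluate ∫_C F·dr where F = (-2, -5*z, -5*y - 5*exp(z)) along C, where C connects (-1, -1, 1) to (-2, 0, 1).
-3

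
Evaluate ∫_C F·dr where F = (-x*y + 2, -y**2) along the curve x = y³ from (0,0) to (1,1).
26/21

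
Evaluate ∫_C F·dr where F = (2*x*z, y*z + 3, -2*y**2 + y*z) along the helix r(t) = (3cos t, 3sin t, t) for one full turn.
-39*pi/2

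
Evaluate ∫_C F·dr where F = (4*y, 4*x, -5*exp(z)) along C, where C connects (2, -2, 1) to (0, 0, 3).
-5*exp(3) + 5*E + 16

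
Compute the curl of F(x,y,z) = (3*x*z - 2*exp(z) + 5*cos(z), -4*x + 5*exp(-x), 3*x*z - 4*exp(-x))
(0, 3*x - 3*z - 2*exp(z) - 5*sin(z) - 4*exp(-x), -4 - 5*exp(-x))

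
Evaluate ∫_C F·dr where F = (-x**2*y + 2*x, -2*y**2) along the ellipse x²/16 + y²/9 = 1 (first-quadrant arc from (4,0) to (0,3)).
-34 + 12*pi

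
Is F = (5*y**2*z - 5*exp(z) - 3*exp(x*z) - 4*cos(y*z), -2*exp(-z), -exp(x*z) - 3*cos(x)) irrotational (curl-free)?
No, ∇×F = (-2*exp(-z), -3*x*exp(x*z) + 5*y**2 + 4*y*sin(y*z) + z*exp(x*z) - 5*exp(z) - 3*sin(x), -2*z*(5*y + 2*sin(y*z)))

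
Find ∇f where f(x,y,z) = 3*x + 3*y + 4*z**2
(3, 3, 8*z)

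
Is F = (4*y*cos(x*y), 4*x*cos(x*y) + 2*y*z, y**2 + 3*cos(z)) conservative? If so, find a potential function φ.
Yes, F is conservative. φ = y**2*z + 3*sin(z) + 4*sin(x*y)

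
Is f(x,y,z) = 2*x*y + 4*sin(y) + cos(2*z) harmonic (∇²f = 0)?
No, ∇²f = -4*sin(y) - 4*cos(2*z)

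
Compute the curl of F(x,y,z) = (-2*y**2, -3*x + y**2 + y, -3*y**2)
(-6*y, 0, 4*y - 3)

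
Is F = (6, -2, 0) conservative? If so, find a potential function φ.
Yes, F is conservative. φ = 6*x - 2*y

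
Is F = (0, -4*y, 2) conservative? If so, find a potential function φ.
Yes, F is conservative. φ = -2*y**2 + 2*z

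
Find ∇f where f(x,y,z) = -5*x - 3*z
(-5, 0, -3)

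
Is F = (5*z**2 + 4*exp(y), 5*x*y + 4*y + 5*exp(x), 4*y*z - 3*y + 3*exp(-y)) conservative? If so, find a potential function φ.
No, ∇×F = (4*z - 3 - 3*exp(-y), 10*z, 5*y + 5*exp(x) - 4*exp(y)) ≠ 0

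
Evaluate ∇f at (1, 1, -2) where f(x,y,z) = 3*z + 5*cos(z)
(0, 0, 3 + 5*sin(2))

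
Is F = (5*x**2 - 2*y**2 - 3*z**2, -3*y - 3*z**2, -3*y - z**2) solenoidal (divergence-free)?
No, ∇·F = 10*x - 2*z - 3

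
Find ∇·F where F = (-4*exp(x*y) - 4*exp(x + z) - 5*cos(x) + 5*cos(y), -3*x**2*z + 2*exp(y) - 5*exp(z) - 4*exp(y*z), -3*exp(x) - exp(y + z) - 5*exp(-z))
((-4*y*exp(x*y) - 4*z*exp(y*z) + 2*exp(y) - 4*exp(x + z) - exp(y + z) + 5*sin(x))*exp(z) + 5)*exp(-z)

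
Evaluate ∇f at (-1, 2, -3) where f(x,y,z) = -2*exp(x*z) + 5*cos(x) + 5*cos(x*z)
(15*sin(3) + 5*sin(1) + 6*exp(3), 0, 5*sin(3) + 2*exp(3))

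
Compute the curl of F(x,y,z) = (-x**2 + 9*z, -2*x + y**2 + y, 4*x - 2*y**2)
(-4*y, 5, -2)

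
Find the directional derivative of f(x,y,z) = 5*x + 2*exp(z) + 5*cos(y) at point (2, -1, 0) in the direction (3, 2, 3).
sqrt(22)*(10*sin(1) + 21)/22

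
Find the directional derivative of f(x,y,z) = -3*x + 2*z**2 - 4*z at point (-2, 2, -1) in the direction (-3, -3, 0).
3*sqrt(2)/2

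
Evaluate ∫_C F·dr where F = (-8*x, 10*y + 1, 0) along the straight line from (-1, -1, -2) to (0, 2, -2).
22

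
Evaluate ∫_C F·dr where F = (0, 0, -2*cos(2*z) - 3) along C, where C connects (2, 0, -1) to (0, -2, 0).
-3 - sin(2)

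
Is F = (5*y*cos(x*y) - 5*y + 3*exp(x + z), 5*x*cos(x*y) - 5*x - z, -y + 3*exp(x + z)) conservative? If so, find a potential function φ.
Yes, F is conservative. φ = -5*x*y - y*z + 3*exp(x + z) + 5*sin(x*y)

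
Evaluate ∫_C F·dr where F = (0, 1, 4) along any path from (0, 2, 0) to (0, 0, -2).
-10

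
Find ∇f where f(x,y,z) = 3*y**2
(0, 6*y, 0)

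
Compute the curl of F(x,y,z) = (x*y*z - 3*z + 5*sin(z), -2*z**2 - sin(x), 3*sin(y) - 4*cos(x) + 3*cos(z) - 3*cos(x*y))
(3*x*sin(x*y) + 4*z + 3*cos(y), x*y - 3*y*sin(x*y) - 4*sin(x) + 5*cos(z) - 3, -x*z - cos(x))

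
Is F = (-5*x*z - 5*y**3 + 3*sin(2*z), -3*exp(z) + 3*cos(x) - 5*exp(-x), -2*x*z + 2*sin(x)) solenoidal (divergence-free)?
No, ∇·F = -2*x - 5*z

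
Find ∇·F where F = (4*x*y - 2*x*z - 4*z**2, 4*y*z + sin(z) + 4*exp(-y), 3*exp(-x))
4*y + 2*z - 4*exp(-y)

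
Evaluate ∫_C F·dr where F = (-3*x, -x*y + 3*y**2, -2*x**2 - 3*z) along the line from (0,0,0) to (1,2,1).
3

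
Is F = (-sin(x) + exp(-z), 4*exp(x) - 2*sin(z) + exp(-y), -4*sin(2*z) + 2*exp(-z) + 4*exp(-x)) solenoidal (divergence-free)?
No, ∇·F = -cos(x) - 8*cos(2*z) - 2*exp(-z) - exp(-y)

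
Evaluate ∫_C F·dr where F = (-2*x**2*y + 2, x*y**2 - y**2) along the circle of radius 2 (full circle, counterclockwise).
12*pi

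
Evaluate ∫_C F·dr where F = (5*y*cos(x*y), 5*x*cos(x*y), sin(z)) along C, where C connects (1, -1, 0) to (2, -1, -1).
-5*sin(2) - cos(1) + 1 + 5*sin(1)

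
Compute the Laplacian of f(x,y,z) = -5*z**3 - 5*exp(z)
-30*z - 5*exp(z)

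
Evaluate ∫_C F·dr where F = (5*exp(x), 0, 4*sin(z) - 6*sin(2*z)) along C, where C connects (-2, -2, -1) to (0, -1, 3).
-5*exp(-2) - 3*cos(2) + 4*cos(1) + 3*cos(6) - 4*cos(3) + 5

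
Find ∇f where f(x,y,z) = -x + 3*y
(-1, 3, 0)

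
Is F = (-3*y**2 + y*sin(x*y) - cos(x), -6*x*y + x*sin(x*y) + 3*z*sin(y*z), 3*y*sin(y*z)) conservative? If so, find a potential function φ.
Yes, F is conservative. φ = -3*x*y**2 - sin(x) - cos(x*y) - 3*cos(y*z)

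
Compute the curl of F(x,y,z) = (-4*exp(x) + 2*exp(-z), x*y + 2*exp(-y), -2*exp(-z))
(0, -2*exp(-z), y)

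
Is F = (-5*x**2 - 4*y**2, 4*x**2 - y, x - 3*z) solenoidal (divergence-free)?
No, ∇·F = -10*x - 4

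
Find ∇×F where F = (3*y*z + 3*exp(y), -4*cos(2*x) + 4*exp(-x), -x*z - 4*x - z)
(0, 3*y + z + 4, -3*z - 3*exp(y) + 8*sin(2*x) - 4*exp(-x))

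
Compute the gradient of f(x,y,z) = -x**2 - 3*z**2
(-2*x, 0, -6*z)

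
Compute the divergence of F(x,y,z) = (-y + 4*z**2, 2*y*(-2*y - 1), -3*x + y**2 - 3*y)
-8*y - 2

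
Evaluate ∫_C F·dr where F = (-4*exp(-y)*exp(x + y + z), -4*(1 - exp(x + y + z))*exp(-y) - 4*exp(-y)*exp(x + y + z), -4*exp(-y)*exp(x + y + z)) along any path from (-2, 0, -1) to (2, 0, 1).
-8*sinh(3)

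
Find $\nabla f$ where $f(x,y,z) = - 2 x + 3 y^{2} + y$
(-2, 6*y + 1, 0)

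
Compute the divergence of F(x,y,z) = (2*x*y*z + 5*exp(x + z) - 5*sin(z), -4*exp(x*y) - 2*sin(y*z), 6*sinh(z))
-4*x*exp(x*y) + 2*y*z - 2*z*cos(y*z) + 5*exp(x + z) + 6*cosh(z)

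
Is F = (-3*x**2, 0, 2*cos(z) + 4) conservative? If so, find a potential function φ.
Yes, F is conservative. φ = -x**3 + 4*z + 2*sin(z)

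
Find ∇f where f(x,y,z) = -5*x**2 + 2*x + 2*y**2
(2 - 10*x, 4*y, 0)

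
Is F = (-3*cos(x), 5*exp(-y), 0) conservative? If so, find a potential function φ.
Yes, F is conservative. φ = -3*sin(x) - 5*exp(-y)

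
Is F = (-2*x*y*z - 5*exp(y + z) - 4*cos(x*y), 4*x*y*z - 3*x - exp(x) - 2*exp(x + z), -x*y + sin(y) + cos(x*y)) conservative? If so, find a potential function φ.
No, ∇×F = (-4*x*y - x*sin(x*y) - x + 2*exp(x + z) + cos(y), -2*x*y + y*sin(x*y) + y - 5*exp(y + z), 2*x*z - 4*x*sin(x*y) + 4*y*z - exp(x) - 2*exp(x + z) + 5*exp(y + z) - 3) ≠ 0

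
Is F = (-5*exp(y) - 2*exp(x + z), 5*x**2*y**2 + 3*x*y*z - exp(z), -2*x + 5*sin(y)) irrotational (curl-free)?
No, ∇×F = (-3*x*y + exp(z) + 5*cos(y), 2 - 2*exp(x + z), 10*x*y**2 + 3*y*z + 5*exp(y))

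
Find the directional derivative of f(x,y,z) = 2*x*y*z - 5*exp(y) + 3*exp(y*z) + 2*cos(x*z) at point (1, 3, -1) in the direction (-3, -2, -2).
2*sqrt(17)*(-6 + exp(3)*sin(1) + 5*exp(3) + 5*exp(6))*exp(-3)/17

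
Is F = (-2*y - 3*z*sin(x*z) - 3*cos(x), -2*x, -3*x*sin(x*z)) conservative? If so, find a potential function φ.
Yes, F is conservative. φ = -2*x*y - 3*sin(x) + 3*cos(x*z)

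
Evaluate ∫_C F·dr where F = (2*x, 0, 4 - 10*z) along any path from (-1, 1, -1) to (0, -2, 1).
7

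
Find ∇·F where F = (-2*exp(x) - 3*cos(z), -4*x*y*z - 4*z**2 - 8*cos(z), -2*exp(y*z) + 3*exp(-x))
-4*x*z - 2*y*exp(y*z) - 2*exp(x)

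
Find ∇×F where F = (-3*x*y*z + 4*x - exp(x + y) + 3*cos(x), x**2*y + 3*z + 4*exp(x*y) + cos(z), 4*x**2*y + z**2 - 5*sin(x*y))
(4*x**2 - 5*x*cos(x*y) + sin(z) - 3, y*(-11*x + 5*cos(x*y)), 2*x*y + 3*x*z + 4*y*exp(x*y) + exp(x + y))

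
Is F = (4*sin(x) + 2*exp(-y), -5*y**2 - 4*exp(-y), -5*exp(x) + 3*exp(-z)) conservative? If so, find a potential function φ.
No, ∇×F = (0, 5*exp(x), 2*exp(-y)) ≠ 0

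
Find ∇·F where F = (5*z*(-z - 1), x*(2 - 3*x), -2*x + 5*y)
0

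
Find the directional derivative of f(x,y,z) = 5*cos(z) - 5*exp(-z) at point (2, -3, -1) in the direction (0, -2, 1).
sqrt(5)*(sin(1) + E)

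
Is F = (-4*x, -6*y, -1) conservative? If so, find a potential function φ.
Yes, F is conservative. φ = -2*x**2 - 3*y**2 - z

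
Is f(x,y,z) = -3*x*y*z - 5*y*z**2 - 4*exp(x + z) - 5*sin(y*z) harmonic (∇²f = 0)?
No, ∇²f = 5*y**2*sin(y*z) - 10*y + 5*z**2*sin(y*z) - 8*exp(x + z)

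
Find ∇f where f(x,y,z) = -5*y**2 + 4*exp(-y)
(0, -10*y - 4*exp(-y), 0)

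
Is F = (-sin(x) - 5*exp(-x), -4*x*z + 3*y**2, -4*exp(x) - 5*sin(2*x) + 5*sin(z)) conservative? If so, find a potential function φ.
No, ∇×F = (4*x, 4*exp(x) + 10*cos(2*x), -4*z) ≠ 0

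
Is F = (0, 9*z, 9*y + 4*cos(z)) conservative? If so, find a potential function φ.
Yes, F is conservative. φ = 9*y*z + 4*sin(z)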